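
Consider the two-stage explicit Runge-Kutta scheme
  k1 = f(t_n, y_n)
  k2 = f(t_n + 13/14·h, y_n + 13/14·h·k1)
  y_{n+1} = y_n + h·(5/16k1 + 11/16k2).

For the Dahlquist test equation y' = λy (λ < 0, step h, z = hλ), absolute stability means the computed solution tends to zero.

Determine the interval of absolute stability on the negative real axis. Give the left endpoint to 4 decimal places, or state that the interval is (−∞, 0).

(-1.5664, 0).

With y'=λy (z=hλ):
  k1=λy_n ⇒ h·k1=z·y_n;  k2=λ(1+13/14z)y_n ⇒ h·k2=z(1+13/14z)y_n
  y_{n+1}/y_n = 1 + 5/16z + 11/16z(1+13/14z) = 1 + z + 143/224z²
  R(z) = 1 + z + 143/224z².

Solve |R(x)|<1 on ℝ⁻.
x=-1.68: |R|=1.1218
R=1: x+143/224x²=0 ⇒ x=−224/143=-1.5664; min R=1−1/(4·143/224)=0.6084>−1
Confirm numerically:
  x=-1.513: |R|=0.94839 <1
  x=-1.003: |R|=0.63923 <1
  x=-0.705: |R|=0.61230 <1
  x=-2.132: |R|=1.76977 >1
  x=-1.867: |R|=1.35824 >1
  x=-1.588: |R|=1.02186 >1
Stable set (-1.5664, 0).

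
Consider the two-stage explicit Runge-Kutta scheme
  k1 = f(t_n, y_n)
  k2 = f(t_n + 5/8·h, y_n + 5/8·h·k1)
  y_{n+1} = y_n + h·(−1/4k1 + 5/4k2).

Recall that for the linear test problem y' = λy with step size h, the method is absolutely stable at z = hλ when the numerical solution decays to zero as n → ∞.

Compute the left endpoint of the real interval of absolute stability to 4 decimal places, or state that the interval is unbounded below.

With y'=λy (z=hλ):
  k1=λy_n ⇒ h·k1=z·y_n;  k2=λ(1+5/8z)y_n ⇒ h·k2=z(1+5/8z)y_n
  y_{n+1}/y_n = 1 − 1/4z + 5/4z(1+5/8z) = 1 + z + 25/32z²
  ⇒ R(z) = 1 + z + 25/32z².

Solve |R(x)|<1 on ℝ⁻.
x=-1.59: |R|=1.3851
R=1: x+25/32x²=0 ⇒ x=−32/25=-1.2800; min R=1−1/(4·25/32)=0.6800>−1
Confirm numerically:
  x=-1.071: |R|=0.82513 <1
  x=-0.867: |R|=0.72026 <1
  x=-0.566: |R|=0.68428 <1
  x=-1.686: |R|=1.53478 >1
  x=-1.552: |R|=1.32980 >1
So |R|<1 on (-1.2800, 0).

z* = -1.2800.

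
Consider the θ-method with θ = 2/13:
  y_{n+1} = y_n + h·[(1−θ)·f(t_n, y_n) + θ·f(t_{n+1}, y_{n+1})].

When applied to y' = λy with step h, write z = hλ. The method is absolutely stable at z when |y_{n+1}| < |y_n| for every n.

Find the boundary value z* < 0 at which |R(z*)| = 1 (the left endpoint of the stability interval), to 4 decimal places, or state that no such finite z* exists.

z* = -2.8889.

Test eqn y'=λy, z=hλ:
  y_{n+1} = y_n + z·[11/13·y_n + 2/13·y_{n+1}] ⇒ (1 − 2/13z)y_{n+1} = (1 + 11/13z)y_n
  ⇒ R(z) = (1 + 11/13z)/(1 − 2/13z).

Need |R(x)|<1, x<0.
x=-0.43: |R|=0.5967
R=−1: 1+11/13x = −1+2/13x ⇒ -9/13x=2 ⇒ x=2/(-9/13)=-2.8889
Confirm numerically:
  x=-2.547: |R|=0.82994 <1
  x=-2.326: |R|=0.71301 <1
  x=-2.206: |R|=0.64703 <1
  x=-1.712: |R|=0.35509 <1
  x=-3.366: |R|=1.21762 >1
  x=-3.019: |R|=1.06151 >1
  x=-3.015: |R|=1.05964 >1
So |R|<1 on (-2.8889, 0).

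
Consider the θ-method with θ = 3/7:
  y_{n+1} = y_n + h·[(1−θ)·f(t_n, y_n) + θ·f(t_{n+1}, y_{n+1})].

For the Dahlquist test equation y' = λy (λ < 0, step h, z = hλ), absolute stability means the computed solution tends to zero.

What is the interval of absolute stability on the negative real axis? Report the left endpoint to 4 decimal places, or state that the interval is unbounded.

z∈(-14.0000,0).

Test eqn y'=λy, z=hλ:
  y_{n+1} = y_n + z·[4/7·y_n + 3/7·y_{n+1}] ⇒ (1 − 3/7z)y_{n+1} = (1 + 4/7z)y_n
  so R(z) = (1 + 4/7z)/(1 − 3/7z).

Solve |R(x)|<1 on ℝ⁻.
x=-0.71: |R|=0.4556
R=−1: 1+4/7x = −1+3/7x ⇒ -1/7x=2 ⇒ x=2/(-1/7)=-14.0000
Confirm numerically:
  x=-13.949: |R|=0.99896 <1
  x=-12.278: |R|=0.96072 <1
  x=-9.855: |R|=0.88664 <1
  x=-14.382: |R|=1.00762 >1
  x=-14.235: |R|=1.00473 >1
  x=-14.156: |R|=1.00315 >1
Interval (-14.0000, 0).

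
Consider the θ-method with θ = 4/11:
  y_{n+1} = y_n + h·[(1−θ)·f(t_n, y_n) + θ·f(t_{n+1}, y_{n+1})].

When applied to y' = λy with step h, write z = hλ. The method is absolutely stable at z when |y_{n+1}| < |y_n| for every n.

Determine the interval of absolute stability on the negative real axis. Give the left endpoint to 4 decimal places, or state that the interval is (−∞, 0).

(-7.3333, 0).

Set f=λy, z=hλ:
  y_{n+1} = y_n + z·[7/11·y_n + 4/11·y_{n+1}] ⇒ (1 − 4/11z)y_{n+1} = (1 + 7/11z)y_n
  so R(z) = (1 + 7/11z)/(1 − 4/11z).

Find x<0 with |R(x)|<1.
x=-1.51: |R|=0.0252
R=−1: 1+7/11x = −1+4/11x ⇒ -3/11x=2 ⇒ x=2/(-3/11)=-7.3333
Confirm numerically:
  x=-4.181: |R|=0.65889 <1
  x=-3.631: |R|=0.56484 <1
  x=-3.195: |R|=0.47792 <1
  x=-7.820: |R|=1.03453 >1
  x=-7.797: |R|=1.03297 >1
Interval (-7.3333, 0).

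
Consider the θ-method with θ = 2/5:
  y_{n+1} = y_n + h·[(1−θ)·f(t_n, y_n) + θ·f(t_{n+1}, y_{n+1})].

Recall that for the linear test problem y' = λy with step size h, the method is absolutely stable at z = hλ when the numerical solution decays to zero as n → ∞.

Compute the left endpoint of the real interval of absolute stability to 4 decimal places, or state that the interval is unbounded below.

On y'=λy, z=hλ:
  y_{n+1} = y_n + z·[3/5·y_n + 2/5·y_{n+1}] ⇒ (1 − 2/5z)y_{n+1} = (1 + 3/5z)y_n
  Hence R(z) = (1 + 3/5z)/(1 − 2/5z).

Need |R(x)|<1, x<0.
x=-1.22: |R|=0.1801
R=−1: 1+3/5x = −1+2/5x ⇒ -1/5x=2 ⇒ x=2/(-1/5)=-10.0000
Confirm numerically:
  x=-8.474: |R|=0.93047 <1
  x=-8.100: |R|=0.91038 <1
  x=-6.730: |R|=0.82286 <1
  x=-4.803: |R|=0.64419 <1
  x=-10.487: |R|=1.01875 >1
  x=-10.181: |R|=1.00714 >1
Stable set (-10.0000, 0).

z* = -10.0000.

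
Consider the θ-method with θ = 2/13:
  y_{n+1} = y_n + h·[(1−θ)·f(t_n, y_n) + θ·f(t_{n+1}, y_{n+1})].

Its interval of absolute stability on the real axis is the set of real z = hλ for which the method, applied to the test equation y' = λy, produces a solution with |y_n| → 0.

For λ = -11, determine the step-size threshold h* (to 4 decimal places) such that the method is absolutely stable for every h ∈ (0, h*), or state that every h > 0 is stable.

(-2.8889,0); λ=-11 ⇒ h* = (26/9)/11 = 0.2626.

Test eqn y'=λy, z=hλ:
  y_{n+1} = y_n + z·[11/13·y_n + 2/13·y_{n+1}] ⇒ (1 − 2/13z)y_{n+1} = (1 + 11/13z)y_n
  R(z) = (1 + 11/13z)/(1 − 2/13z).

Solve |R(x)|<1 on ℝ⁻.
x=-1.69: |R|=0.3413
R=−1: 1+11/13x = −1+2/13x ⇒ -9/13x=2 ⇒ x=2/(-9/13)=-2.8889
Confirm numerically:
  x=-2.528: |R|=0.82012 <1
  x=-2.073: |R|=0.57174 <1
  x=-1.646: |R|=0.31341 <1
  x=-1.423: |R|=0.16742 <1
  x=-3.161: |R|=1.12675 >1
  x=-3.024: |R|=1.06384 >1
So |R|<1 on (-2.8889, 0).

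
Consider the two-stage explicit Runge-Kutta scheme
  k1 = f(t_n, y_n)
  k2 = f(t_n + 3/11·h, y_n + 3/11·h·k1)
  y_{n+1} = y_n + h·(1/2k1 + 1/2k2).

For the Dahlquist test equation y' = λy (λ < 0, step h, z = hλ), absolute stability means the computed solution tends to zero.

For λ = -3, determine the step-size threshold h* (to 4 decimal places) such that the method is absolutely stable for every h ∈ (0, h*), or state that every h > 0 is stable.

On y'=λy, z=hλ:
  k1=λy_n ⇒ h·k1=z·y_n;  k2=λ(1+3/11z)y_n ⇒ h·k2=z(1+3/11z)y_n
  y_{n+1}/y_n = 1 + 1/2z + 1/2z(1+3/11z) = 1 + z + 3/22z²
  R(z) = 1 + z + 3/22z².

Solve |R(x)|<1 on ℝ⁻.
x=-1.13: |R|=0.0441
R=1: x+3/22x²=0 ⇒ x=−22/3=-7.3333; min R=1−1/(4·3/22)=-0.8333>−1
Confirm numerically:
  x=-6.803: |R|=0.50802 <1
  x=-6.775: |R|=0.48418 <1
  x=-6.414: |R|=0.19592 <1
  x=-7.808: |R|=1.50539 >1
  x=-7.354: |R|=1.02072 >1
Stable set (-7.3333, 0).

(-7.3333,0); λ=-3 ⇒ h* = (22/3)/3 = 2.4444.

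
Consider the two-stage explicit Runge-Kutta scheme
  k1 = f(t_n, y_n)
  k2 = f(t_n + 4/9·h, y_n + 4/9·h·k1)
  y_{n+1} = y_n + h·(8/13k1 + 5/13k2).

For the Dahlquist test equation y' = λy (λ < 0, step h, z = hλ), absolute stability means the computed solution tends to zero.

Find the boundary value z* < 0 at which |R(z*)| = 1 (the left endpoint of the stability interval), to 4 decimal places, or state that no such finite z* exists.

z* = -5.8500.

Set f=λy, z=hλ:
  k1=λy_n ⇒ h·k1=z·y_n;  k2=λ(1+4/9z)y_n ⇒ h·k2=z(1+4/9z)y_n
  y_{n+1}/y_n = 1 + 8/13z + 5/13z(1+4/9z) = 1 + z + 20/117z²
  R(z) = 1 + z + 20/117z².

Find x<0 with |R(x)|<1.
x=-1.29: |R|=0.0055
R=1: x+20/117x²=0 ⇒ x=−117/20=-5.8500; min R=1−1/(4·20/117)=-0.4625>−1
Confirm numerically:
  x=-5.208: |R|=0.42846 <1
  x=-5.135: |R|=0.37239 <1
  x=-3.098: |R|=0.45738 <1
  x=-6.419: |R|=1.62434 >1
  x=-6.343: |R|=1.53455 >1
  x=-6.020: |R|=1.17494 >1
Stable set (-5.8500, 0).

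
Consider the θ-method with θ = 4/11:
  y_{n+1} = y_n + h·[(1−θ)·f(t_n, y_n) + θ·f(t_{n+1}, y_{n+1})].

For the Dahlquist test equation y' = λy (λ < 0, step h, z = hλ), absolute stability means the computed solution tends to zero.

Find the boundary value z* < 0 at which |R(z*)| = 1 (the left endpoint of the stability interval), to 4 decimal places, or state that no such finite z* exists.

On y'=λy, z=hλ:
  y_{n+1} = y_n + z·[7/11·y_n + 4/11·y_{n+1}] ⇒ (1 − 4/11z)y_{n+1} = (1 + 7/11z)y_n
  ⇒ R(z) = (1 + 7/11z)/(1 − 4/11z).

Find x<0 with |R(x)|<1.
x=-1.23: |R|=0.1501
R=−1: 1+7/11x = −1+4/11x ⇒ -3/11x=2 ⇒ x=2/(-3/11)=-7.3333
Confirm numerically:
  x=-3.751: |R|=0.58672 <1
  x=-3.745: |R|=0.58564 <1
  x=-3.262: |R|=0.49210 <1
  x=-7.912: |R|=1.04071 >1
  x=-7.691: |R|=1.02569 >1
  x=-7.430: |R|=1.00712 >1
Interval (-7.3333, 0).

left endpoint -7.3333.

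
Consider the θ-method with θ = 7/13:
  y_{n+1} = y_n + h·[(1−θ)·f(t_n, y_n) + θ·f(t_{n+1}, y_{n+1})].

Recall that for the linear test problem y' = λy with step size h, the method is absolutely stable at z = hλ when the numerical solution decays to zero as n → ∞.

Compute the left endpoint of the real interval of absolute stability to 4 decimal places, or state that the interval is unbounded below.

With y'=λy (z=hλ):
  y_{n+1} = y_n + z·[6/13·y_n + 7/13·y_{n+1}] ⇒ (1 − 7/13z)y_{n+1} = (1 + 6/13z)y_n
  Hence R(z) = (1 + 6/13z)/(1 − 7/13z).

Boundary: |R(x)|=1, x<0.
x=-1.46: |R|=0.1826
x=-2: |R|=0.0370
x=-10: |R|=0.5663
x=-100: |R|=0.8233
θ=7/13≥1/2 ⇒ |1+6/13x|<|1−7/13x| ∀x<0 ⇒ unbounded interval.

interval (−∞, 0).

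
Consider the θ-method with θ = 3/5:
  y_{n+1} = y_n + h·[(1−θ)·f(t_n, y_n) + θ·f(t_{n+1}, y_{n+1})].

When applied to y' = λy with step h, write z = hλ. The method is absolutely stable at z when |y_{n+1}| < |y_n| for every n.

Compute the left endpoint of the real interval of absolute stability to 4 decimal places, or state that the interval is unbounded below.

interval (−∞, 0).

With y'=λy (z=hλ):
  y_{n+1} = y_n + z·[2/5·y_n + 3/5·y_{n+1}] ⇒ (1 − 3/5z)y_{n+1} = (1 + 2/5z)y_n
  Hence R(z) = (1 + 2/5z)/(1 − 3/5z).

Need |R(x)|<1, x<0.
x=-0.35: |R|=0.7107
x=-2: |R|=0.0909
x=-10: |R|=0.4286
x=-100: |R|=0.6393
θ=3/5≥1/2 ⇒ |1+2/5x|<|1−3/5x| ∀x<0 ⇒ unbounded interval.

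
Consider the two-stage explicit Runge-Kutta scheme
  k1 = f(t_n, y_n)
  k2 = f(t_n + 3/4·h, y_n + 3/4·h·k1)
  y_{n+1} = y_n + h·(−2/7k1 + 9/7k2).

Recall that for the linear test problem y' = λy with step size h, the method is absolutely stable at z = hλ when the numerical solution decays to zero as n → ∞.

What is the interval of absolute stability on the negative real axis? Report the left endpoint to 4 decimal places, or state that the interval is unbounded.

z∈(-1.0370,0).

On y'=λy, z=hλ:
  k1=λy_n ⇒ h·k1=z·y_n;  k2=λ(1+3/4z)y_n ⇒ h·k2=z(1+3/4z)y_n
  y_{n+1}/y_n = 1 − 2/7z + 9/7z(1+3/4z) = 1 + z + 27/28z²
  Hence R(z) = 1 + z + 27/28z².

Need |R(x)|<1, x<0.
x=-1.53: |R|=1.7273
R=1: x+27/28x²=0 ⇒ x=−28/27=-1.0370; min R=1−1/(4·27/28)=0.7407>−1
Confirm numerically:
  x=-0.961: |R|=0.92954 <1
  x=-0.949: |R|=0.91944 <1
  x=-0.433: |R|=0.74779 <1
  x=-1.628: |R|=1.92773 >1
  x=-1.469: |R|=1.61189 >1
  x=-1.212: |R|=1.20448 >1
Interval (-1.0370, 0).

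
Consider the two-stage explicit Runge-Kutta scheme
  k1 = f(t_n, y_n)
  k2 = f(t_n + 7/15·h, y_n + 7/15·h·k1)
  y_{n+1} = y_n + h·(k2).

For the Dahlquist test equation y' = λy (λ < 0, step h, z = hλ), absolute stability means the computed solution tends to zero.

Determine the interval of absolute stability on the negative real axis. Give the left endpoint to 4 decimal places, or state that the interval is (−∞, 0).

(-2.1429, 0).

Test eqn y'=λy, z=hλ:
  k1=λy_n ⇒ h·k1=z·y_n;  k2=λ(1+7/15z)y_n ⇒ h·k2=z(1+7/15z)y_n
  y_{n+1}/y_n = 1 + z(1+7/15z) = 1 + z + 7/15z²
  Hence R(z) = 1 + z + 7/15z².

Need |R(x)|<1, x<0.
x=-0.56: |R|=0.5863
R=1: x+7/15x²=0 ⇒ x=−15/7=-2.1429; min R=1−1/(4·7/15)=0.4643>−1
Confirm numerically:
  x=-1.978: |R|=0.84783 <1
  x=-1.767: |R|=0.69007 <1
  x=-1.540: |R|=0.56675 <1
  x=-1.478: |R|=0.54143 <1
  x=-2.690: |R|=1.68685 >1
  x=-2.564: |R|=1.50391 >1
  x=-2.180: |R|=1.03779 >1
Interval (-2.1429, 0).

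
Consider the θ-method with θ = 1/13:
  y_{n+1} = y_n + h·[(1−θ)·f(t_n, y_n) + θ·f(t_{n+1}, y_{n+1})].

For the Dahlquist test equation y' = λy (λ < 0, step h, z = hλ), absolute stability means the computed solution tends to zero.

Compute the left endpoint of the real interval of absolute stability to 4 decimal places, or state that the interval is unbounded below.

left endpoint -2.3636.

On y'=λy, z=hλ:
  y_{n+1} = y_n + z·[12/13·y_n + 1/13·y_{n+1}] ⇒ (1 − 1/13z)y_{n+1} = (1 + 12/13z)y_n
  so R(z) = (1 + 12/13z)/(1 − 1/13z).

Need |R(x)|<1, x<0.
x=-0.85: |R|=0.2022
R=−1: 1+12/13x = −1+1/13x ⇒ -11/13x=2 ⇒ x=2/(-11/13)=-2.3636
Confirm numerically:
  x=-2.339: |R|=0.98233 <1
  x=-2.163: |R|=0.85445 <1
  x=-1.400: |R|=0.26389 <1
  x=-1.152: |R|=0.05822 <1
  x=-2.820: |R|=1.31732 >1
  x=-2.561: |R|=1.13952 >1
Stable set (-2.3636, 0).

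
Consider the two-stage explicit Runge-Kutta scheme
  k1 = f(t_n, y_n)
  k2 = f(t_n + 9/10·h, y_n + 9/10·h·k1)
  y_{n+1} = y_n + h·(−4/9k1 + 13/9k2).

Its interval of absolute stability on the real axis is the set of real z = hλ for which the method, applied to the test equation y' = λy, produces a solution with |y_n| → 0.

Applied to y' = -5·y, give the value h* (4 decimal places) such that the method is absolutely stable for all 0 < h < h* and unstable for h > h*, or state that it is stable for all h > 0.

Set f=λy, z=hλ:
  k1=λy_n ⇒ h·k1=z·y_n;  k2=λ(1+9/10z)y_n ⇒ h·k2=z(1+9/10z)y_n
  y_{n+1}/y_n = 1 − 4/9z + 13/9z(1+9/10z) = 1 + z + 13/10z²
  so R(z) = 1 + z + 13/10z².

Find x<0 with |R(x)|<1.
x=-1: |R|=1.3000
R=1: x+13/10x²=0 ⇒ x=−10/13=-0.7692; min R=1−1/(4·13/10)=0.8077>−1
Confirm numerically:
  x=-0.664: |R|=0.90916 <1
  x=-0.563: |R|=0.84906 <1
  x=-0.534: |R|=0.83670 <1
  x=-1.348: |R|=2.01424 >1
  x=-1.125: |R|=1.52031 >1
  x=-1.025: |R|=1.34081 >1
Stable set (-0.7692, 0).

(-0.7692,0); λ=-5 ⇒ h* = (10/13)/5 = 0.1538.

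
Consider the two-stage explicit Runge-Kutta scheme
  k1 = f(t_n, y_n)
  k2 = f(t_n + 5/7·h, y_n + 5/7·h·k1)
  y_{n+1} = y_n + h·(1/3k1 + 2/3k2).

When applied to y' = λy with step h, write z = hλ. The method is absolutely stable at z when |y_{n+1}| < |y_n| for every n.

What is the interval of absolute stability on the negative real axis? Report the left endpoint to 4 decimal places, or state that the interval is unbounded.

z∈(-2.1000,0).

Set f=λy, z=hλ:
  k1=λy_n ⇒ h·k1=z·y_n;  k2=λ(1+5/7z)y_n ⇒ h·k2=z(1+5/7z)y_n
  y_{n+1}/y_n = 1 + 1/3z + 2/3z(1+5/7z) = 1 + z + 10/21z²
  R(z) = 1 + z + 10/21z².

Find x<0 with |R(x)|<1.
x=-1.54: |R|=0.5893
R=1: x+10/21x²=0 ⇒ x=−21/10=-2.1000; min R=1−1/(4·10/21)=0.4750>−1
Confirm numerically:
  x=-1.990: |R|=0.89576 <1
  x=-1.258: |R|=0.49560 <1
  x=-1.042: |R|=0.47503 <1
  x=-2.565: |R|=1.56796 >1
  x=-2.554: |R|=1.55215 >1
  x=-2.411: |R|=1.35706 >1
Interval (-2.1000, 0).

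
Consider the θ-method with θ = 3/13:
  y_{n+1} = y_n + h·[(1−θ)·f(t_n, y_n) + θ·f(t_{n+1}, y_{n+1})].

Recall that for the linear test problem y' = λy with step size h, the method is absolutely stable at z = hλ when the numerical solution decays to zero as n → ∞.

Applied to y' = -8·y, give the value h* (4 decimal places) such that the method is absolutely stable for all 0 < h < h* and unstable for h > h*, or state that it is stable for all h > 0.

(-3.7143,0); λ=-8 ⇒ h* = (26/7)/8 = 0.4643.

Set f=λy, z=hλ:
  y_{n+1} = y_n + z·[10/13·y_n + 3/13·y_{n+1}] ⇒ (1 − 3/13z)y_{n+1} = (1 + 10/13z)y_n
  ⇒ R(z) = (1 + 10/13z)/(1 − 3/13z).

Solve |R(x)|<1 on ℝ⁻.
x=-0.89: |R|=0.2616
R=−1: 1+10/13x = −1+3/13x ⇒ -7/13x=2 ⇒ x=2/(-7/13)=-3.7143
Confirm numerically:
  x=-2.891: |R|=0.73409 <1
  x=-2.098: |R|=0.41360 <1
  x=-1.542: |R|=0.13730 <1
  x=-4.280: |R|=1.15325 >1
  x=-4.029: |R|=1.08781 >1
  x=-3.996: |R|=1.07892 >1
Stable set (-3.7143, 0).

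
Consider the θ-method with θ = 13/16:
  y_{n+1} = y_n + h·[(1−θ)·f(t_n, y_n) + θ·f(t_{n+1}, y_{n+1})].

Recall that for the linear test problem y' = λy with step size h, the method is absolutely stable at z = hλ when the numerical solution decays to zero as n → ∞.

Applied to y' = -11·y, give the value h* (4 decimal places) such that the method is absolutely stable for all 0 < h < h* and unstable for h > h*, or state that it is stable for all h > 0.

(−∞, 0) — no finite endpoint. Any h>0 works for λ=-11.

With y'=λy (z=hλ):
  y_{n+1} = y_n + z·[3/16·y_n + 13/16·y_{n+1}] ⇒ (1 − 13/16z)y_{n+1} = (1 + 3/16z)y_n
  so R(z) = (1 + 3/16z)/(1 − 13/16z).

Need |R(x)|<1, x<0.
x=-1.12: |R|=0.4136
x=-2: |R|=0.2381
x=-10: |R|=0.0959
x=-100: |R|=0.2158
θ=13/16≥1/2 ⇒ |1+3/16x|<|1−13/16x| ∀x<0 ⇒ stable on all of ℝ⁻.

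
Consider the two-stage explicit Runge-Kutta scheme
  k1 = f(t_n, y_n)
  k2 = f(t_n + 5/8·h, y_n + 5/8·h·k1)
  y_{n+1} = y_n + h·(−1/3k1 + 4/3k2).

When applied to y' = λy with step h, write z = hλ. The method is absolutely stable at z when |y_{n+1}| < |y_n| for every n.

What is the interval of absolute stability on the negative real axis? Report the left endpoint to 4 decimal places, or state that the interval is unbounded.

z∈(-1.2000,0).

Set f=λy, z=hλ:
  k1=λy_n ⇒ h·k1=z·y_n;  k2=λ(1+5/8z)y_n ⇒ h·k2=z(1+5/8z)y_n
  y_{n+1}/y_n = 1 − 1/3z + 4/3z(1+5/8z) = 1 + z + 5/6z²
  R(z) = 1 + z + 5/6z².

Solve |R(x)|<1 on ℝ⁻.
x=-1.25: |R|=1.0521
R=1: x+5/6x²=0 ⇒ x=−6/5=-1.2000; min R=1−1/(4·5/6)=0.7000>−1
Confirm numerically:
  x=-0.786: |R|=0.72883 <1
  x=-0.736: |R|=0.71541 <1
  x=-0.551: |R|=0.70200 <1
  x=-0.519: |R|=0.70547 <1
  x=-1.706: |R|=1.71936 >1
  x=-1.661: |R|=1.63810 >1
  x=-1.522: |R|=1.40840 >1
Stable set (-1.2000, 0).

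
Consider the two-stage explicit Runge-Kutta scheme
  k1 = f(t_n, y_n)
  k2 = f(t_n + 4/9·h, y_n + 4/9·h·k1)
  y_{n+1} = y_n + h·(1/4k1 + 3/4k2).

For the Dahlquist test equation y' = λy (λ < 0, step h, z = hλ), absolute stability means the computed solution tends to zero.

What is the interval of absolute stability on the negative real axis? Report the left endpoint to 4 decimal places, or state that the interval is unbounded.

z∈(-3.0000,0).

With y'=λy (z=hλ):
  k1=λy_n ⇒ h·k1=z·y_n;  k2=λ(1+4/9z)y_n ⇒ h·k2=z(1+4/9z)y_n
  y_{n+1}/y_n = 1 + 1/4z + 3/4z(1+4/9z) = 1 + z + 1/3z²
  Hence R(z) = 1 + z + 1/3z².

Find x<0 with |R(x)|<1.
x=-0.48: |R|=0.5968
R=1: x+1/3x²=0 ⇒ x=−3=-3.0000; min R=1−1/(4·1/3)=0.2500>−1
Confirm numerically:
  x=-2.698: |R|=0.72840 <1
  x=-1.719: |R|=0.26599 <1
  x=-1.602: |R|=0.25347 <1
  x=-3.493: |R|=1.57402 >1
  x=-3.334: |R|=1.37119 >1
  x=-3.181: |R|=1.19192 >1
So |R|<1 on (-3.0000, 0).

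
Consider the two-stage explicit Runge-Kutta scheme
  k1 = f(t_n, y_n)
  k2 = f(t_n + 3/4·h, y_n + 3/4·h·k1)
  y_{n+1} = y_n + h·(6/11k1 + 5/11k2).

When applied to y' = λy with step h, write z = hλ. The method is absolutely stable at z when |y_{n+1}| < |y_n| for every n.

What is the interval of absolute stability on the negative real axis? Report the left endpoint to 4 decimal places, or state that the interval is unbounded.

(-2.9333, 0).

On y'=λy, z=hλ:
  k1=λy_n ⇒ h·k1=z·y_n;  k2=λ(1+3/4z)y_n ⇒ h·k2=z(1+3/4z)y_n
  y_{n+1}/y_n = 1 + 6/11z + 5/11z(1+3/4z) = 1 + z + 15/44z²
  R(z) = 1 + z + 15/44z².

Boundary: |R(x)|=1, x<0.
x=-0.63: |R|=0.5053
R=1: x+15/44x²=0 ⇒ x=−44/15=-2.9333; min R=1−1/(4·15/44)=0.2667>−1
Confirm numerically:
  x=-2.683: |R|=0.77103 <1
  x=-2.594: |R|=0.69992 <1
  x=-2.562: |R|=0.67567 <1
  x=-1.222: |R|=0.28707 <1
  x=-3.269: |R|=1.37408 >1
  x=-3.173: |R|=1.25925 >1
  x=-3.099: |R|=1.17502 >1
Stable set (-2.9333, 0).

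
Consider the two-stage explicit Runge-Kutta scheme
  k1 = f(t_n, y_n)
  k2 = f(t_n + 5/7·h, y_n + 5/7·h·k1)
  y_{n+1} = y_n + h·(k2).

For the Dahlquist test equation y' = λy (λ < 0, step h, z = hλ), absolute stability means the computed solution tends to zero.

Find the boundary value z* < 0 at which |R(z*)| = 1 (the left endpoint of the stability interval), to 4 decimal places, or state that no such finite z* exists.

Test eqn y'=λy, z=hλ:
  k1=λy_n ⇒ h·k1=z·y_n;  k2=λ(1+5/7z)y_n ⇒ h·k2=z(1+5/7z)y_n
  y_{n+1}/y_n = 1 + z(1+5/7z) = 1 + z + 5/7z²
  R(z) = 1 + z + 5/7z².

Solve |R(x)|<1 on ℝ⁻.
x=-0.55: |R|=0.6661
R=1: x+5/7x²=0 ⇒ x=−7/5=-1.4000; min R=1−1/(4·5/7)=0.6500>−1
Confirm numerically:
  x=-1.275: |R|=0.88616 <1
  x=-0.993: |R|=0.71132 <1
  x=-0.574: |R|=0.66134 <1
  x=-1.854: |R|=1.60123 >1
  x=-1.466: |R|=1.06911 >1
Stable set (-1.4000, 0).

left endpoint -1.4000.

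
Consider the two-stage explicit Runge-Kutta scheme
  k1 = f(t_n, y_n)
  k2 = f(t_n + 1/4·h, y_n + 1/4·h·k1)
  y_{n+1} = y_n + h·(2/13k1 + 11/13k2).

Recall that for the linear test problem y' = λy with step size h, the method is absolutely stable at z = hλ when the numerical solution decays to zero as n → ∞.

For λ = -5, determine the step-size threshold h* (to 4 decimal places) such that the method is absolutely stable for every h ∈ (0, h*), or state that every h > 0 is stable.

Test eqn y'=λy, z=hλ:
  k1=λy_n ⇒ h·k1=z·y_n;  k2=λ(1+1/4z)y_n ⇒ h·k2=z(1+1/4z)y_n
  y_{n+1}/y_n = 1 + 2/13z + 11/13z(1+1/4z) = 1 + z + 11/52z²
  so R(z) = 1 + z + 11/52z².

Solve |R(x)|<1 on ℝ⁻.
x=-1.25: |R|=0.0805
R=1: x+11/52x²=0 ⇒ x=−52/11=-4.7273; min R=1−1/(4·11/52)=-0.1818>−1
Confirm numerically:
  x=-3.497: |R|=0.08991 <1
  x=-3.055: |R|=0.08071 <1
  x=-2.037: |R|=0.15925 <1
  x=-5.281: |R|=1.61859 >1
  x=-4.769: |R|=1.04210 >1
So |R|<1 on (-4.7273, 0).

(-4.7273,0); λ=-5 ⇒ h* = (52/11)/5 = 0.9455.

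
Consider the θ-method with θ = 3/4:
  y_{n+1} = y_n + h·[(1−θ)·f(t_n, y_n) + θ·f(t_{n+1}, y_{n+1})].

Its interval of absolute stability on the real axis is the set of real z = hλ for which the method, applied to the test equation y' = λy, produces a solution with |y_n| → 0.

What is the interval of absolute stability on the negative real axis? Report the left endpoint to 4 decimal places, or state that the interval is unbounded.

unbounded; (−∞, 0).

With y'=λy (z=hλ):
  y_{n+1} = y_n + z·[1/4·y_n + 3/4·y_{n+1}] ⇒ (1 − 3/4z)y_{n+1} = (1 + 1/4z)y_n
  Hence R(z) = (1 + 1/4z)/(1 − 3/4z).

Solve |R(x)|<1 on ℝ⁻.
x=-0.83: |R|=0.4884
x=-2: |R|=0.2000
x=-10: |R|=0.1765
x=-100: |R|=0.3158
θ=3/4≥1/2 ⇒ |1+1/4x|<|1−3/4x| ∀x<0 ⇒ unbounded interval.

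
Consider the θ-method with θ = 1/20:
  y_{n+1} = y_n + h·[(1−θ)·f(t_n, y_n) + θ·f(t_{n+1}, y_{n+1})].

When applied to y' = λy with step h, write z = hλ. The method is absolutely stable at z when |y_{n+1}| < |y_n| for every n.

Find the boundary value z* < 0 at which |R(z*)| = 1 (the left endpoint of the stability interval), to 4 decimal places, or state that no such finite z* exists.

z* = -2.2222.

With y'=λy (z=hλ):
  y_{n+1} = y_n + z·[19/20·y_n + 1/20·y_{n+1}] ⇒ (1 − 1/20z)y_{n+1} = (1 + 19/20z)y_n
  Hence R(z) = (1 + 19/20z)/(1 − 1/20z).

Find x<0 with |R(x)|<1.
x=-0.85: |R|=0.1847
R=−1: 1+19/20x = −1+1/20x ⇒ -9/10x=2 ⇒ x=2/(-9/10)=-2.2222
Confirm numerically:
  x=-1.975: |R|=0.79750 <1
  x=-1.897: |R|=0.73266 <1
  x=-1.643: |R|=0.51827 <1
  x=-1.600: |R|=0.48148 <1
  x=-2.777: |R|=1.43842 >1
  x=-2.756: |R|=1.42222 >1
Interval (-2.2222, 0).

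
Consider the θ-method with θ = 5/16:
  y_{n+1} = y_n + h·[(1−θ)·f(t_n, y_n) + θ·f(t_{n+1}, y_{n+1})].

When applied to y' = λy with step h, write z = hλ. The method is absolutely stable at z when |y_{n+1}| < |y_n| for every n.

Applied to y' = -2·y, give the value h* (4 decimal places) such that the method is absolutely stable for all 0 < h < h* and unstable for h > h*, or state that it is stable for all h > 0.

Set f=λy, z=hλ:
  y_{n+1} = y_n + z·[11/16·y_n + 5/16·y_{n+1}] ⇒ (1 − 5/16z)y_{n+1} = (1 + 11/16z)y_n
  Hence R(z) = (1 + 11/16z)/(1 − 5/16z).

Solve |R(x)|<1 on ℝ⁻.
x=-0.38: |R|=0.6603
R=−1: 1+11/16x = −1+5/16x ⇒ -3/8x=2 ⇒ x=2/(-3/8)=-5.3333
Confirm numerically:
  x=-3.894: |R|=0.75653 <1
  x=-3.050: |R|=0.56160 <1
  x=-2.757: |R|=0.48101 <1
  x=-2.681: |R|=0.45880 <1
  x=-5.881: |R|=1.07237 >1
  x=-5.384: |R|=1.00708 >1
Stable set (-5.3333, 0).

(-5.3333,0); λ=-2 ⇒ h* = (16/3)/2 = 2.6667.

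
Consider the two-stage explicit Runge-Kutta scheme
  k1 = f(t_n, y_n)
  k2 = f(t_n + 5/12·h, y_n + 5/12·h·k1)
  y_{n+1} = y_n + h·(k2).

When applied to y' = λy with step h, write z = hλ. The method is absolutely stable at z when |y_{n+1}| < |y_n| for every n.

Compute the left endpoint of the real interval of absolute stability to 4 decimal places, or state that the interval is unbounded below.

z* = -2.4000.

On y'=λy, z=hλ:
  k1=λy_n ⇒ h·k1=z·y_n;  k2=λ(1+5/12z)y_n ⇒ h·k2=z(1+5/12z)y_n
  y_{n+1}/y_n = 1 + z(1+5/12z) = 1 + z + 5/12z²
  R(z) = 1 + z + 5/12z².

Find x<0 with |R(x)|<1.
x=-1.46: |R|=0.4282
R=1: x+5/12x²=0 ⇒ x=−12/5=-2.4000; min R=1−1/(4·5/12)=0.4000>−1
Confirm numerically:
  x=-2.195: |R|=0.81251 <1
  x=-2.121: |R|=0.75343 <1
  x=-1.906: |R|=0.60768 <1
  x=-1.641: |R|=0.48103 <1
  x=-2.996: |R|=1.74401 >1
  x=-2.859: |R|=1.54678 >1
So |R|<1 on (-2.4000, 0).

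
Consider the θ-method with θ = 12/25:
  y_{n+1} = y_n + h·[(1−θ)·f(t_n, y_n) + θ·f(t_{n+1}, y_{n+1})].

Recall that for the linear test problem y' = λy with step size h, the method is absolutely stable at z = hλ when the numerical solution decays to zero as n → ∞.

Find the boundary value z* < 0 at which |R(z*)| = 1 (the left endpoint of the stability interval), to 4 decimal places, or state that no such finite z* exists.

Test eqn y'=λy, z=hλ:
  y_{n+1} = y_n + z·[13/25·y_n + 12/25·y_{n+1}] ⇒ (1 − 12/25z)y_{n+1} = (1 + 13/25z)y_n
  Hence R(z) = (1 + 13/25z)/(1 − 12/25z).

Solve |R(x)|<1 on ℝ⁻.
x=-1.41: |R|=0.1591
R=−1: 1+13/25x = −1+12/25x ⇒ -1/25x=2 ⇒ x=2/(-1/25)=-50.0000
Confirm numerically:
  x=-47.381: |R|=0.99559 <1
  x=-47.086: |R|=0.99506 <1
  x=-41.203: |R|=0.98306 <1
  x=-25.460: |R|=0.92575 <1
  x=-50.512: |R|=1.00081 >1
  x=-50.345: |R|=1.00055 >1
  x=-50.063: |R|=1.00010 >1
Stable set (-50.0000, 0).

left endpoint -50.0000.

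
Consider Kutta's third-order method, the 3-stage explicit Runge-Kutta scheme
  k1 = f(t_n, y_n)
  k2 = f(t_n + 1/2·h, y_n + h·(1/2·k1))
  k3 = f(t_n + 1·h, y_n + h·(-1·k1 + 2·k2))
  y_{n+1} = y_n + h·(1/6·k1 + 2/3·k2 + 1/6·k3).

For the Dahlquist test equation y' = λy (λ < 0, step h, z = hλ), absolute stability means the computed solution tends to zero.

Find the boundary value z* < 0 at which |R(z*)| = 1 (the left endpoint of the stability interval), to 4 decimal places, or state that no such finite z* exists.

Test eqn y'=λy, z=hλ:
  order 3, 3-stage ⇒ R(z)=1+z+z^2/2+z^3/6
  (e.g. R(-1.73)=-0.09650, |R|=0.09650)

Need |R(x)|<1, x<0.
x=-1.73: |R|=0.0965
|R(-2.43)|=0.8690 |R(-2.06)|=0.3952 |R(-1.44)|=0.0991
Bisect:
  x_lo=-3.3234 |R|=2.9187  x_hi=-0.1670 |R|=0.8462
  mid=-1.74521 |R|=0.10824 →hi
  mid=-2.53430 |R|=1.03580 →lo
  mid=-2.13976 |R|=0.48331 →hi
  mid=-2.33703 |R|=0.73354 →hi
  mid=-2.43567 |R|=0.87769 →hi
  mid=-2.48499 |R|=0.95494 →hi
  mid=-2.50965 |R|=0.99491 →hi
  mid=-2.52197 |R|=1.01524 →lo
  mid=-2.51581 |R|=1.00505 →lo
  ...
  [-2.51292,-2.51273] ⇒ x*=-2.5127
So |R|<1 on (-2.5127, 0).

z* = -2.5127.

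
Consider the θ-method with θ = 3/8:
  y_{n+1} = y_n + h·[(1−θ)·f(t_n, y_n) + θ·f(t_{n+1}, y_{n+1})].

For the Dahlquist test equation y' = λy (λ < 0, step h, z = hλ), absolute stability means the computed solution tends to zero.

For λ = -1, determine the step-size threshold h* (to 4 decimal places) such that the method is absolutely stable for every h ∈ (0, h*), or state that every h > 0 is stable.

On y'=λy, z=hλ:
  y_{n+1} = y_n + z·[5/8·y_n + 3/8·y_{n+1}] ⇒ (1 − 3/8z)y_{n+1} = (1 + 5/8z)y_n
  Hence R(z) = (1 + 5/8z)/(1 − 3/8z).

Need |R(x)|<1, x<0.
x=-1.37: |R|=0.0950
R=−1: 1+5/8x = −1+3/8x ⇒ -1/4x=2 ⇒ x=2/(-1/4)=-8.0000
Confirm numerically:
  x=-7.829: |R|=0.98914 <1
  x=-6.097: |R|=0.85524 <1
  x=-5.747: |R|=0.82148 <1
  x=-4.362: |R|=0.65494 <1
  x=-8.280: |R|=1.01705 >1
  x=-8.128: |R|=1.00791 >1
  x=-8.058: |R|=1.00361 >1
So |R|<1 on (-8.0000, 0).

(-8.0000,0); λ=-1 ⇒ h* = (8)/1 = 8.0000.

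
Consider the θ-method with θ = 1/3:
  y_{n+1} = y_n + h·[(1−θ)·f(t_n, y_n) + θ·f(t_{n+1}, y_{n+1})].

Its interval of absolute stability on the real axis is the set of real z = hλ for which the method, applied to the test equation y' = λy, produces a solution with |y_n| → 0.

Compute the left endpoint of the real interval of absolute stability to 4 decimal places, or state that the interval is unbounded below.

z* = -6.0000.

With y'=λy (z=hλ):
  y_{n+1} = y_n + z·[2/3·y_n + 1/3·y_{n+1}] ⇒ (1 − 1/3z)y_{n+1} = (1 + 2/3z)y_n
  so R(z) = (1 + 2/3z)/(1 − 1/3z).

Solve |R(x)|<1 on ℝ⁻.
x=-1.52: |R|=0.0088
R=−1: 1+2/3x = −1+1/3x ⇒ -1/3x=2 ⇒ x=2/(-1/3)=-6.0000
Confirm numerically:
  x=-4.975: |R|=0.87147 <1
  x=-4.270: |R|=0.76204 <1
  x=-3.004: |R|=0.50100 <1
  x=-2.709: |R|=0.42354 <1
  x=-6.503: |R|=1.05293 >1
  x=-6.471: |R|=1.04973 >1
  x=-6.077: |R|=1.00848 >1
Interval (-6.0000, 0).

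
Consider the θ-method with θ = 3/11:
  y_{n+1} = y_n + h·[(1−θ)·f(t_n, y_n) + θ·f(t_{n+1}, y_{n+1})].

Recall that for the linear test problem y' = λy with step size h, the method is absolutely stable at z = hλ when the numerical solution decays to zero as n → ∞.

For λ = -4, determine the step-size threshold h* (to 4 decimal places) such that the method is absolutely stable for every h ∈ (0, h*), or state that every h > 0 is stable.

(-4.4000,0); λ=-4 ⇒ h* = (22/5)/4 = 1.1000.

Test eqn y'=λy, z=hλ:
  y_{n+1} = y_n + z·[8/11·y_n + 3/11·y_{n+1}] ⇒ (1 − 3/11z)y_{n+1} = (1 + 8/11z)y_n
  so R(z) = (1 + 8/11z)/(1 − 3/11z).

Solve |R(x)|<1 on ℝ⁻.
x=-1.7: |R|=0.1615
R=−1: 1+8/11x = −1+3/11x ⇒ -5/11x=2 ⇒ x=2/(-5/11)=-4.4000
Confirm numerically:
  x=-2.972: |R|=0.64149 <1
  x=-1.979: |R|=0.28529 <1
  x=-1.803: |R|=0.20867 <1
  x=-4.485: |R|=1.01738 >1
  x=-4.446: |R|=1.00945 >1
Interval (-4.4000, 0).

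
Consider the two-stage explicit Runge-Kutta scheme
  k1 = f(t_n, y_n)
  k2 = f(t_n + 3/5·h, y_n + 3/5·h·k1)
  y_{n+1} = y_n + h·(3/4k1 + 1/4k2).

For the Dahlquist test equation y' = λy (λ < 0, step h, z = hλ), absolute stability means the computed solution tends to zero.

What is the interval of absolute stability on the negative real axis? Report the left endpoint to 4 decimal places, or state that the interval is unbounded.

z∈(-6.6667,0).

Set f=λy, z=hλ:
  k1=λy_n ⇒ h·k1=z·y_n;  k2=λ(1+3/5z)y_n ⇒ h·k2=z(1+3/5z)y_n
  y_{n+1}/y_n = 1 + 3/4z + 1/4z(1+3/5z) = 1 + z + 3/20z²
  ⇒ R(z) = 1 + z + 3/20z².

Find x<0 with |R(x)|<1.
x=-1.57: |R|=0.2003
R=1: x+3/20x²=0 ⇒ x=−20/3=-6.6667; min R=1−1/(4·3/20)=-0.6667>−1
Confirm numerically:
  x=-6.010: |R|=0.40801 <1
  x=-5.661: |R|=0.14604 <1
  x=-4.941: |R|=0.27898 <1
  x=-7.086: |R|=1.44571 >1
  x=-6.951: |R|=1.29646 >1
Interval (-6.6667, 0).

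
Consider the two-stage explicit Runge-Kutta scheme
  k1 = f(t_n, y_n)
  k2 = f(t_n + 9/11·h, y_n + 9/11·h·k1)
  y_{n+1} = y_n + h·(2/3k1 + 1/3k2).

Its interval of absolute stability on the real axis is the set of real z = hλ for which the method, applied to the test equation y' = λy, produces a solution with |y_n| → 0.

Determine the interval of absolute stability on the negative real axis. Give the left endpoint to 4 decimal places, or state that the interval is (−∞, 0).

With y'=λy (z=hλ):
  k1=λy_n ⇒ h·k1=z·y_n;  k2=λ(1+9/11z)y_n ⇒ h·k2=z(1+9/11z)y_n
  y_{n+1}/y_n = 1 + 2/3z + 1/3z(1+9/11z) = 1 + z + 3/11z²
  Hence R(z) = 1 + z + 3/11z².

Need |R(x)|<1, x<0.
x=-1.7: |R|=0.0882
R=1: x+3/11x²=0 ⇒ x=−11/3=-3.6667; min R=1−1/(4·3/11)=0.0833>−1
Confirm numerically:
  x=-3.315: |R|=0.68206 <1
  x=-3.143: |R|=0.55112 <1
  x=-2.273: |R|=0.13605 <1
  x=-3.970: |R|=1.32843 >1
  x=-3.776: |R|=1.11259 >1
Stable set (-3.6667, 0).

(-3.6667, 0).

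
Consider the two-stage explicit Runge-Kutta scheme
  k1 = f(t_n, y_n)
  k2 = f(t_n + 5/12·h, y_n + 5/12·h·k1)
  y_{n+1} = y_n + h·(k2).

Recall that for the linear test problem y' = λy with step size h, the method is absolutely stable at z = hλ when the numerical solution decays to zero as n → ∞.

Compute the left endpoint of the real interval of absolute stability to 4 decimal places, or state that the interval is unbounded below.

left endpoint -2.4000.

On y'=λy, z=hλ:
  k1=λy_n ⇒ h·k1=z·y_n;  k2=λ(1+5/12z)y_n ⇒ h·k2=z(1+5/12z)y_n
  y_{n+1}/y_n = 1 + z(1+5/12z) = 1 + z + 5/12z²
  ⇒ R(z) = 1 + z + 5/12z².

Need |R(x)|<1, x<0.
x=-1.46: |R|=0.4282
R=1: x+5/12x²=0 ⇒ x=−12/5=-2.4000; min R=1−1/(4·5/12)=0.4000>−1
Confirm numerically:
  x=-1.452: |R|=0.42646 <1
  x=-1.400: |R|=0.41667 <1
  x=-1.169: |R|=0.40040 <1
  x=-2.877: |R|=1.57180 >1
  x=-2.852: |R|=1.53713 >1
  x=-2.477: |R|=1.07947 >1
So |R|<1 on (-2.4000, 0).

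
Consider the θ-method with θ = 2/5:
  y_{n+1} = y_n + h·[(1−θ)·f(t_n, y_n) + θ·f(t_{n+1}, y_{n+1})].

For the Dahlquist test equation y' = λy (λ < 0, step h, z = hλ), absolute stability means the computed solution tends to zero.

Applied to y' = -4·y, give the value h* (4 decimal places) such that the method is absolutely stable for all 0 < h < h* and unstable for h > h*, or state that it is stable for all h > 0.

(-10.0000,0); λ=-4 ⇒ h* = (10)/4 = 2.5000.

On y'=λy, z=hλ:
  y_{n+1} = y_n + z·[3/5·y_n + 2/5·y_{n+1}] ⇒ (1 − 2/5z)y_{n+1} = (1 + 3/5z)y_n
  Hence R(z) = (1 + 3/5z)/(1 − 2/5z).

Need |R(x)|<1, x<0.
x=-0.42: |R|=0.6404
R=−1: 1+3/5x = −1+2/5x ⇒ -1/5x=2 ⇒ x=2/(-1/5)=-10.0000
Confirm numerically:
  x=-7.871: |R|=0.89736 <1
  x=-6.886: |R|=0.83411 <1
  x=-5.659: |R|=0.73397 <1
  x=-10.590: |R|=1.02254 >1
  x=-10.058: |R|=1.00231 >1
  x=-10.031: |R|=1.00124 >1
Stable set (-10.0000, 0).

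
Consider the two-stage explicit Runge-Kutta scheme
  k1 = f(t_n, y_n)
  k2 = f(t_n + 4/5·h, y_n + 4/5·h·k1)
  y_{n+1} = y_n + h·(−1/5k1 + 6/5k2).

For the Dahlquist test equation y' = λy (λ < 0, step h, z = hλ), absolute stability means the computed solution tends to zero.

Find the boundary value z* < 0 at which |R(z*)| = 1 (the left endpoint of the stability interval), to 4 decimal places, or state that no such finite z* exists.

z* = -1.0417.

With y'=λy (z=hλ):
  k1=λy_n ⇒ h·k1=z·y_n;  k2=λ(1+4/5z)y_n ⇒ h·k2=z(1+4/5z)y_n
  y_{n+1}/y_n = 1 − 1/5z + 6/5z(1+4/5z) = 1 + z + 24/25z²
  ⇒ R(z) = 1 + z + 24/25z².

Solve |R(x)|<1 on ℝ⁻.
x=-1.15: |R|=1.1196
R=1: x+24/25x²=0 ⇒ x=−25/24=-1.0417; min R=1−1/(4·24/25)=0.7396>−1
Confirm numerically:
  x=-0.968: |R|=0.93154 <1
  x=-0.823: |R|=0.82724 <1
  x=-0.712: |R|=0.77467 <1
  x=-0.437: |R|=0.74633 <1
  x=-1.523: |R|=1.70375 >1
  x=-1.232: |R|=1.22511 >1
  x=-1.175: |R|=1.15040 >1
So |R|<1 on (-1.0417, 0).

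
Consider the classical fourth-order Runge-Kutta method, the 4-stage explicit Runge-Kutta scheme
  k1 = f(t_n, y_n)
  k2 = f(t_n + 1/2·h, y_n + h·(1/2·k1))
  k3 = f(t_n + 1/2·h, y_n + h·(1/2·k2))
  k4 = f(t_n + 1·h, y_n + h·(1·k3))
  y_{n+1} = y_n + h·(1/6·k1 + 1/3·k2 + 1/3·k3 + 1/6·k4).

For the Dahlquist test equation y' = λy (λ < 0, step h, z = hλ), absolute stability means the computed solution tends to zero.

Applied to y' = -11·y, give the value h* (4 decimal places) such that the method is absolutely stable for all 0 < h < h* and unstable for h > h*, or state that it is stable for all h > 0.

(-2.7853,0); λ=-11 ⇒ h* = 0.2532.

Set f=λy, z=hλ:
  order 4, 4-stage ⇒ R(z)=1+z+z^2/2+z^3/6+z^4/24
  (e.g. R(-0.53)=0.58892, |R|=0.58892)

Boundary: |R(x)|=1, x<0.
x=-0.53: |R|=0.5889
|R(-2.86)|=1.1186 |R(-2.38)|=0.5422 |R(-0.99)|=0.3784
Bisect:
  x_lo=-3.6825 |R|=3.4374  x_hi=-0.2823 |R|=0.7540
  mid=-1.98243 |R|=0.32763 →hi
  mid=-2.83248 |R|=1.07350 →lo
  mid=-2.40745 |R|=0.56458 →hi
  mid=-2.61996 |R|=0.77804 →hi
  mid=-2.72622 |R|=0.91453 →hi
  mid=-2.77935 |R|=0.99107 →hi
  mid=-2.80591 |R|=1.03153 →lo
  mid=-2.79263 |R|=1.01112 →lo
  mid=-2.78599 |R|=1.00105 →lo
  mid=-2.78267 |R|=0.99605 →hi
  ...
  [-2.78537,-2.78516] ⇒ x*=-2.7853
Interval (-2.7853, 0).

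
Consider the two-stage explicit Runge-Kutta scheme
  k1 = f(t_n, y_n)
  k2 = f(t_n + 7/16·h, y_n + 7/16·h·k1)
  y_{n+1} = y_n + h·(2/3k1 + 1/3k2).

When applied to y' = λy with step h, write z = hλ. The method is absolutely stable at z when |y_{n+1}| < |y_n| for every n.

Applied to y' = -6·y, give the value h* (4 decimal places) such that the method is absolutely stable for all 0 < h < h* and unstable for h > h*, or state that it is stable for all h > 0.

(-6.8571,0); λ=-6 ⇒ h* = (48/7)/6 = 1.1429.

Test eqn y'=λy, z=hλ:
  k1=λy_n ⇒ h·k1=z·y_n;  k2=λ(1+7/16z)y_n ⇒ h·k2=z(1+7/16z)y_n
  y_{n+1}/y_n = 1 + 2/3z + 1/3z(1+7/16z) = 1 + z + 7/48z²
  R(z) = 1 + z + 7/48z².

Boundary: |R(x)|=1, x<0.
x=-1.03: |R|=0.1247
R=1: x+7/48x²=0 ⇒ x=−48/7=-6.8571; min R=1−1/(4·7/48)=-0.7143>−1
Confirm numerically:
  x=-6.142: |R|=0.35944 <1
  x=-3.573: |R|=0.71124 <1
  x=-3.525: |R|=0.71293 <1
  x=-7.239: |R|=1.40312 >1
  x=-7.210: |R|=1.37101 >1
Stable set (-6.8571, 0).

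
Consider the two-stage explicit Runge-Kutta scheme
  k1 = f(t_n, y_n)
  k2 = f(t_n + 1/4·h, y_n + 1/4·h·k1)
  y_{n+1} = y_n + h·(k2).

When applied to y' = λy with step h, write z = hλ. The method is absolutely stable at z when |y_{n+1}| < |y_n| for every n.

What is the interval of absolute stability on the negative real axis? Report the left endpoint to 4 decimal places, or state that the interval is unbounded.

Set f=λy, z=hλ:
  k1=λy_n ⇒ h·k1=z·y_n;  k2=λ(1+1/4z)y_n ⇒ h·k2=z(1+1/4z)y_n
  y_{n+1}/y_n = 1 + z(1+1/4z) = 1 + z + 1/4z²
  R(z) = 1 + z + 1/4z².

Need |R(x)|<1, x<0.
x=-0.53: |R|=0.5402
R=1: x+1/4x²=0 ⇒ x=−4=-4.0000; min R=1−1/(4·1/4)=0.0000>−1
Confirm numerically:
  x=-3.694: |R|=0.71741 <1
  x=-3.145: |R|=0.32776 <1
  x=-3.008: |R|=0.25402 <1
  x=-2.972: |R|=0.23620 <1
  x=-4.091: |R|=1.09307 >1
  x=-4.038: |R|=1.03836 >1
Stable set (-4.0000, 0).

(-4.0000, 0).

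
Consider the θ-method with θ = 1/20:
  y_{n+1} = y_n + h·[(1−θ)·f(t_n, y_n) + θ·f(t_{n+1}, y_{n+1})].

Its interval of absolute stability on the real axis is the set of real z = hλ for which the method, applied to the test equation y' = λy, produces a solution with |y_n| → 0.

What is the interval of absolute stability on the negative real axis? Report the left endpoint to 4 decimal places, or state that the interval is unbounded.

z∈(-2.2222,0).

Set f=λy, z=hλ:
  y_{n+1} = y_n + z·[19/20·y_n + 1/20·y_{n+1}] ⇒ (1 − 1/20z)y_{n+1} = (1 + 19/20z)y_n
  R(z) = (1 + 19/20z)/(1 − 1/20z).

Solve |R(x)|<1 on ℝ⁻.
x=-1.15: |R|=0.0875
R=−1: 1+19/20x = −1+1/20x ⇒ -9/10x=2 ⇒ x=2/(-9/10)=-2.2222
Confirm numerically:
  x=-1.963: |R|=0.78755 <1
  x=-1.430: |R|=0.33458 <1
  x=-1.320: |R|=0.23827 <1
  x=-2.640: |R|=1.33216 >1
  x=-2.358: |R|=1.10931 >1
  x=-2.287: |R|=1.05232 >1
Interval (-2.2222, 0).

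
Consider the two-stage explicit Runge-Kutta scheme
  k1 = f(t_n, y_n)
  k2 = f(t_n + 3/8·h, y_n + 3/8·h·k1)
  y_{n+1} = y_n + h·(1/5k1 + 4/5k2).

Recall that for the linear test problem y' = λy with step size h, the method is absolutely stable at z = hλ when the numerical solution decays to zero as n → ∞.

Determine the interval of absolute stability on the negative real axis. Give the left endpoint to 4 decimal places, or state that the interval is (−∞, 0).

(-3.3333, 0).

Set f=λy, z=hλ:
  k1=λy_n ⇒ h·k1=z·y_n;  k2=λ(1+3/8z)y_n ⇒ h·k2=z(1+3/8z)y_n
  y_{n+1}/y_n = 1 + 1/5z + 4/5z(1+3/8z) = 1 + z + 3/10z²
  Hence R(z) = 1 + z + 3/10z².

Boundary: |R(x)|=1, x<0.
x=-1.04: |R|=0.2845
R=1: x+3/10x²=0 ⇒ x=−10/3=-3.3333; min R=1−1/(4·3/10)=0.1667>−1
Confirm numerically:
  x=-2.955: |R|=0.66461 <1
  x=-2.165: |R|=0.24117 <1
  x=-1.744: |R|=0.16846 <1
  x=-3.878: |R|=1.63367 >1
  x=-3.612: |R|=1.30196 >1
Stable set (-3.3333, 0).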